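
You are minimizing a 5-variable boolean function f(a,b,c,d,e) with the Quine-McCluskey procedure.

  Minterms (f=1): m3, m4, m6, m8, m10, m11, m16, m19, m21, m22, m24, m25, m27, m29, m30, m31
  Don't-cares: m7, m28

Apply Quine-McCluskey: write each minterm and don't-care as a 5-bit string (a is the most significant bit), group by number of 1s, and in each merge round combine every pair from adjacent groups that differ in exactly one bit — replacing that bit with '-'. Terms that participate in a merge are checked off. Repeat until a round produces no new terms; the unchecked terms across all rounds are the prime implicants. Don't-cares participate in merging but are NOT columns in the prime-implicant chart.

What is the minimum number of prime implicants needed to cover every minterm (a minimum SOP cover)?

7

Round 0: 00011✓ 00100✓ 00110✓ 00111✓ 01000✓ 01010✓ 01011✓ 10000✓ 10011✓ 10101✓ 10110✓ 11000✓ 11001✓ 11011✓ 11100✓ 11101✓ 11110✓ 11111✓
Round 1: -0011✓ -0110 -1000 -1011✓ 0-011✓ 00-11 001-0 0011- 010-0 0101- 1-000 1-011✓ 1-101 1-110 11-00✓ 11-01✓ 11-11✓ 110-1✓ 1100-✓ 111-0✓ 111-1✓ 1110-✓ 1111-✓
Round 2: --011 11--1 11-0- 111--
PIs = {--011, -0110, -1000, 00-11, 001-0, 0011-, 010-0, 0101-, 1-000, 1-101, 1-110, 11--1, 11-0-, 111--}
Coverage chart:
  m3: --011,00-11
  m4: 001-0 ←essential
  m6: -0110,001-0,0011-
  m8: -1000,010-0
  m10: 010-0,0101-
  m11: --011,0101-
  m16: 1-000 ←essential
  m19: --011 ←essential
  m21: 1-101 ←essential
  m22: -0110,1-110
  m24: -1000,1-000,11-0-
  m25: 11--1,11-0-
  m27: --011,11--1
  m29: 1-101,11--1,11-0-,111--
  m30: 1-110,111--
  m31: 11--1,111--
Essential: --011, 001-0, 1-000, 1-101
Petrick residual → 010-0, 1-110, 11--1
Min cover (7 terms): c'de + a'b'ce' + a'bc'e' + ac'd'e' + acd'e + acde' + abe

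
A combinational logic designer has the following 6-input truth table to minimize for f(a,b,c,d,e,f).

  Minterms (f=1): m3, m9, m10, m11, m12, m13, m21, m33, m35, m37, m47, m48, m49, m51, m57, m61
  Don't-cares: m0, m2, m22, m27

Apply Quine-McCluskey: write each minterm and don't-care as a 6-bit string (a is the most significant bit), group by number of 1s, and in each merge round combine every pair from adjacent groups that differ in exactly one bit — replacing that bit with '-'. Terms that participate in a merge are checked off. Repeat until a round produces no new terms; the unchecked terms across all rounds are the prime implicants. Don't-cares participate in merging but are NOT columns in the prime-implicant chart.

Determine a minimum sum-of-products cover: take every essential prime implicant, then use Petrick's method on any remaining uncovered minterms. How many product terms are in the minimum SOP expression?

9

[col 0] 000000*, 000010*, 000011*, 001001*, 001010*, 001011*, 001100*, 001101*, 010101, 010110, 011011*, 100001*, 100011*, 100101*, 101111, 110000*, 110001*, 110011*, 111001*, 111101*
[col 1] -00011, 0-1011, 00-010*, 00-011*, 0000-0, 00001-*, 001-01, 0010-1, 00101-*, 00110-, 1-0001*, 1-0011*, 100-01, 1000-1*, 11-001, 1100-1*, 11000-, 111-01
[col 2] 00-01-, 1-00-1
Prime implicants: -00011, 0-1011, 00-01-, 0000-0, 001-01, 0010-1, 00110-, 010101, 010110, 1-00-1, 100-01, 101111, 11-001, 11000-, 111-01
PI chart (minterm → PIs covering it):
  3 | -00011,00-01-
  9 | 001-01,0010-1
  10 | 00-01-  (sole → essential)
  11 | 0-1011,00-01-,0010-1
  12 | 00110-  (sole → essential)
  13 | 001-01,00110-
  21 | 010101  (sole → essential)
  33 | 1-00-1,100-01
  35 | -00011,1-00-1
  37 | 100-01  (sole → essential)
  47 | 101111  (sole → essential)
  48 | 11000-  (sole → essential)
  49 | 1-00-1,11-001,11000-
  51 | 1-00-1  (sole → essential)
  57 | 11-001,111-01
  61 | 111-01  (sole → essential)
Essential prime implicants: 00-01-, 00110-, 010101, 1-00-1, 100-01, 101111, 11000-, 111-01
Petrick residual → 001-01
Minimum SOP uses 9 PIs: a'b'd'e + a'b'ce'f + a'b'cde' + a'bc'de'f + ac'd'f + ab'c'e'f + ab'cdef + abc'd'e' + abce'f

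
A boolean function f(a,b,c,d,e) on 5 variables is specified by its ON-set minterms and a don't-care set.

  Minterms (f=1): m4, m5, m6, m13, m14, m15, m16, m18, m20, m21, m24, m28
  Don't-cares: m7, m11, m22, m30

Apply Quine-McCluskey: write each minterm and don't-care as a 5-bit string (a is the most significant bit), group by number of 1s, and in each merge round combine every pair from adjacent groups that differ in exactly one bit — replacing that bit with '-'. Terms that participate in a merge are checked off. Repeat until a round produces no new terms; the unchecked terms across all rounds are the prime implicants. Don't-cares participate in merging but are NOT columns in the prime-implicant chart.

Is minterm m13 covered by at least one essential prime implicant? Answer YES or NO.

[col 0] 00100*, 00101*, 00110*, 00111*, 01011*, 01101*, 01110*, 01111*, 10000*, 10010*, 10100*, 10101*, 10110*, 11000*, 11100*, 11110*
[col 1] -0100*, -0101*, -0110*, -1110*, 0-101*, 0-110*, 0-111*, 001-0*, 001-1*, 0010-*, 0011-*, 01-11, 011-1*, 0111-*, 1-000*, 1-100*, 1-110*, 10-00*, 10-10*, 100-0*, 101-0*, 1010-*, 11-00*, 111-0*
[col 2] --110, -01-0, -010-, 0-1-1, 0-11-, 001--, 1--00, 1-1-0, 10--0
Prime implicants: --110, -01-0, -010-, 0-1-1, 0-11-, 001--, 01-11, 1--00, 1-1-0, 10--0
PI chart (minterm → PIs covering it):
  4 | -01-0,-010-,001--
  5 | -010-,0-1-1,001--
  6 | --110,-01-0,0-11-,001--
  13 | 0-1-1  (sole → essential)
  14 | --110,0-11-
  15 | 0-1-1,0-11-,01-11
  16 | 1--00,10--0
  18 | 10--0  (sole → essential)
  20 | -01-0,-010-,1--00,1-1-0,10--0
  21 | -010-  (sole → essential)
  24 | 1--00  (sole → essential)
  28 | 1--00,1-1-0
Essential prime implicants: -010-, 0-1-1, 1--00, 10--0

YES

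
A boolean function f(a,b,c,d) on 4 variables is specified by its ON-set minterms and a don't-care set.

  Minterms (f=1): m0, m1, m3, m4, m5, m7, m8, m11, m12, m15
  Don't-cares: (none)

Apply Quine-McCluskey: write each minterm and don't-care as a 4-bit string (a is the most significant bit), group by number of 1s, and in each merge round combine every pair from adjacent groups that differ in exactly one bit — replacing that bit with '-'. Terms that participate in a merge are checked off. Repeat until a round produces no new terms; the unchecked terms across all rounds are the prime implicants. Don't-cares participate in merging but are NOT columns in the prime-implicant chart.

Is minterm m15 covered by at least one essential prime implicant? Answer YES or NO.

size-2^0 implicants → 0000(✓)  0001(✓)  0011(✓)  0100(✓)  0101(✓)  0111(✓)  1000(✓)  1011(✓)  1100(✓)  1111(✓)
size-2^1 implicants → -000(✓)  -011(✓)  -100(✓)  -111(✓)  0-00(✓)  0-01(✓)  0-11(✓)  00-1(✓)  000-(✓)  01-1(✓)  010-(✓)  1-00(✓)  1-11(✓)
size-2^2 implicants → --00  --11  0--1  0-0-
Unchecked terms (primes): --00, --11, 0--1, 0-0-
Minterm coverage:
  m0 ⊆ --00,0-0-
  m1 ⊆ 0--1,0-0-
  m3 ⊆ --11,0--1
  m4 ⊆ --00,0-0-
  m5 ⊆ 0--1,0-0-
  m7 ⊆ --11,0--1
  m8 ⊆ --00 [E]
  m11 ⊆ --11 [E]
  m12 ⊆ --00 [E]
  m15 ⊆ --11 [E]
E = {--00, --11}

YES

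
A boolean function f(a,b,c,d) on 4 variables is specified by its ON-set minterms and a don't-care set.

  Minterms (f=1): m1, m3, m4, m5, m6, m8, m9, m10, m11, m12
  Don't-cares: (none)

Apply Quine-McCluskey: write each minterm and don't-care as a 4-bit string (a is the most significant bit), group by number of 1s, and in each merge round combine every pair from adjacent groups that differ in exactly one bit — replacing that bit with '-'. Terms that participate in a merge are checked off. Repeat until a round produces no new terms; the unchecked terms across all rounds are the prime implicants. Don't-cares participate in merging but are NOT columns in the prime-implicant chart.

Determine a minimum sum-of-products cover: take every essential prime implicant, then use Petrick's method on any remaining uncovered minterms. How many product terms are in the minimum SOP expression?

size-2^0 implicants → 0001(✓)  0011(✓)  0100(✓)  0101(✓)  0110(✓)  1000(✓)  1001(✓)  1010(✓)  1011(✓)  1100(✓)
size-2^1 implicants → -001(✓)  -011(✓)  -100  0-01  00-1(✓)  01-0  010-  1-00  10-0(✓)  10-1(✓)  100-(✓)  101-(✓)
size-2^2 implicants → -0-1  10--
Unchecked terms (primes): -0-1, -100, 0-01, 01-0, 010-, 1-00, 10--
Minterm coverage:
  m1 ⊆ -0-1,0-01
  m3 ⊆ -0-1 [E]
  m4 ⊆ -100,01-0,010-
  m5 ⊆ 0-01,010-
  m6 ⊆ 01-0 [E]
  m8 ⊆ 1-00,10--
  m9 ⊆ -0-1,10--
  m10 ⊆ 10-- [E]
  m11 ⊆ -0-1,10--
  m12 ⊆ -100,1-00
E = {-0-1, 01-0, 10--}
Petrick residual → -100, 0-01
Cover = b'd + bc'd' + a'c'd + a'bd' + ab'  |cover|=5

5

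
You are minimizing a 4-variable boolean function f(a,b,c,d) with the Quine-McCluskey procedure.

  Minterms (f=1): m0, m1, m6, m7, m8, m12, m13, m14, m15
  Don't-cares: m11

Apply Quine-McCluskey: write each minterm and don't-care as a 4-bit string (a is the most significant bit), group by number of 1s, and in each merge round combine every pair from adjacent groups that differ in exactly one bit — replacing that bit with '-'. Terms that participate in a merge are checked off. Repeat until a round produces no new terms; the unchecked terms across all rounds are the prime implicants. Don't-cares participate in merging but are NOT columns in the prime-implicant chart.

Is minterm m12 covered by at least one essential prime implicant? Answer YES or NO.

YES

[col 0] 0000*, 0001*, 0110*, 0111*, 1000*, 1011*, 1100*, 1101*, 1110*, 1111*
[col 1] -000, -110*, -111*, 000-, 011-*, 1-00, 1-11, 11-0*, 11-1*, 110-*, 111-*
[col 2] -11-, 11--
Prime implicants: -000, -11-, 000-, 1-00, 1-11, 11--
PI chart (minterm → PIs covering it):
  0 | -000,000-
  1 | 000-  (sole → essential)
  6 | -11-  (sole → essential)
  7 | -11-  (sole → essential)
  8 | -000,1-00
  12 | 1-00,11--
  13 | 11--  (sole → essential)
  14 | -11-,11--
  15 | -11-,1-11,11--
Essential prime implicants: -11-, 000-, 11--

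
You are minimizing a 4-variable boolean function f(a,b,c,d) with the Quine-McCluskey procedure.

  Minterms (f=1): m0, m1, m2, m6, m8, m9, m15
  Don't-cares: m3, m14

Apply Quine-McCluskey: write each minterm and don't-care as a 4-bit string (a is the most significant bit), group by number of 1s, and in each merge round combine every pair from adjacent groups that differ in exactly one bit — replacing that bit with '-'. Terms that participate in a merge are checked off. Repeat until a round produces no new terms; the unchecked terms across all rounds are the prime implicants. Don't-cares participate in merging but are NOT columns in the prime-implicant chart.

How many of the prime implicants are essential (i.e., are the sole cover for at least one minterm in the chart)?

Round 0: 0000✓ 0001✓ 0010✓ 0011✓ 0110✓ 1000✓ 1001✓ 1110✓ 1111✓
Round 1: -000✓ -001✓ -110 0-10 00-0✓ 00-1✓ 000-✓ 001-✓ 100-✓ 111-
Round 2: -00- 00--
PIs = {-00-, -110, 0-10, 00--, 111-}
Coverage chart:
  m0: -00-,00--
  m1: -00-,00--
  m2: 0-10,00--
  m6: -110,0-10
  m8: -00- ←essential
  m9: -00- ←essential
  m15: 111- ←essential
Essential: -00-, 111-

2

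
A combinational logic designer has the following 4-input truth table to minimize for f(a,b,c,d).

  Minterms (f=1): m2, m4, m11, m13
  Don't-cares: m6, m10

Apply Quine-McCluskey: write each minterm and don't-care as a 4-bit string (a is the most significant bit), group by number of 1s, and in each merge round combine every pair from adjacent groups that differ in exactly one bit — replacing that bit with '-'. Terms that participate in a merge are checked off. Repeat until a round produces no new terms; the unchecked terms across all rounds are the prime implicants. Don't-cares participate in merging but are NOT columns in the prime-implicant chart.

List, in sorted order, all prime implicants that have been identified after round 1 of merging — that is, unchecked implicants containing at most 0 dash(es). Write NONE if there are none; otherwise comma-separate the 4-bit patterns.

[col 0] 0010*, 0100*, 0110*, 1010*, 1011*, 1101
[col 1] -010, 0-10, 01-0, 101-
Prime implicants: -010, 0-10, 01-0, 101-, 1101

1101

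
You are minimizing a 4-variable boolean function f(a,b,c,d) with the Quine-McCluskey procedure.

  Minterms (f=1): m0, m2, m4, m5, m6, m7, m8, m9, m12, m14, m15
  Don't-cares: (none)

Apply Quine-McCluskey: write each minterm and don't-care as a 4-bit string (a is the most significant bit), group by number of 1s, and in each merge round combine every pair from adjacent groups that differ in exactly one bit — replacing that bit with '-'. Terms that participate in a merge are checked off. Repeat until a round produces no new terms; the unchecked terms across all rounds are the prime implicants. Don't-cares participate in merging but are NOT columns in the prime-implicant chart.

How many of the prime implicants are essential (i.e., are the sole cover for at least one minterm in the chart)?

4

Round 0: 0000✓ 0010✓ 0100✓ 0101✓ 0110✓ 0111✓ 1000✓ 1001✓ 1100✓ 1110✓ 1111✓
Round 1: -000✓ -100✓ -110✓ -111✓ 0-00✓ 0-10✓ 00-0✓ 01-0✓ 01-1✓ 010-✓ 011-✓ 1-00✓ 100- 11-0✓ 111-✓
Round 2: --00 -1-0 -11- 0--0 01--
PIs = {--00, -1-0, -11-, 0--0, 01--, 100-}
Coverage chart:
  m0: --00,0--0
  m2: 0--0 ←essential
  m4: --00,-1-0,0--0,01--
  m5: 01-- ←essential
  m6: -1-0,-11-,0--0,01--
  m7: -11-,01--
  m8: --00,100-
  m9: 100- ←essential
  m12: --00,-1-0
  m14: -1-0,-11-
  m15: -11- ←essential
Essential: -11-, 0--0, 01--, 100-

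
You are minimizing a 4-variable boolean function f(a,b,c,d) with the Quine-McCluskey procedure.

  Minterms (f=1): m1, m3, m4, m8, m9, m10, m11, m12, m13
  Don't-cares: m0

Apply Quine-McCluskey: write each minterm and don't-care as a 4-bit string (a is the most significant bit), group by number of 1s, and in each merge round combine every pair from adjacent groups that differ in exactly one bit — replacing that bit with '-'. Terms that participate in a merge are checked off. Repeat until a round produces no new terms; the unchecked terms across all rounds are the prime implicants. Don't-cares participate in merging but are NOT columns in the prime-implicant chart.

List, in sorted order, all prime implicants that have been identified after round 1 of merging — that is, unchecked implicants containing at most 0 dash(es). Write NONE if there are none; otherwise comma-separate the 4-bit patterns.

NONE

[col 0] 0000*, 0001*, 0011*, 0100*, 1000*, 1001*, 1010*, 1011*, 1100*, 1101*
[col 1] -000*, -001*, -011*, -100*, 0-00*, 00-1*, 000-*, 1-00*, 1-01*, 10-0*, 10-1*, 100-*, 101-*, 110-*
[col 2] --00, -0-1, -00-, 1-0-, 10--
Prime implicants: --00, -0-1, -00-, 1-0-, 10--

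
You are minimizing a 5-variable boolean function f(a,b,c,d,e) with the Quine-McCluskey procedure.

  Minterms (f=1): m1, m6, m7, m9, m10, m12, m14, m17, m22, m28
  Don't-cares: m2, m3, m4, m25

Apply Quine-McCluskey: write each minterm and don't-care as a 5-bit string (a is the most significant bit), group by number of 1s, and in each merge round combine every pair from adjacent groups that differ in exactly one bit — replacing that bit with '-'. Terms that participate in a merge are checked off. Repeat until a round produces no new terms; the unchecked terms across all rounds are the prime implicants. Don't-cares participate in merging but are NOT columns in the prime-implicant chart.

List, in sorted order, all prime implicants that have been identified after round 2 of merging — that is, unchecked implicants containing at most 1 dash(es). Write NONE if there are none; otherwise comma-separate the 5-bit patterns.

[col 0] 00001*, 00010*, 00011*, 00100*, 00110*, 00111*, 01001*, 01010*, 01100*, 01110*, 10001*, 10110*, 11001*, 11100*
[col 1] -0001*, -0110, -1001*, -1100, 0-001*, 0-010*, 0-100*, 0-110*, 00-10*, 00-11*, 000-1, 0001-*, 001-0*, 0011-*, 01-10*, 011-0*, 1-001*
[col 2] --001, 0--10, 0-1-0, 00-1-
Prime implicants: --001, -0110, -1100, 0--10, 0-1-0, 00-1-, 000-1

-0110, -1100, 000-1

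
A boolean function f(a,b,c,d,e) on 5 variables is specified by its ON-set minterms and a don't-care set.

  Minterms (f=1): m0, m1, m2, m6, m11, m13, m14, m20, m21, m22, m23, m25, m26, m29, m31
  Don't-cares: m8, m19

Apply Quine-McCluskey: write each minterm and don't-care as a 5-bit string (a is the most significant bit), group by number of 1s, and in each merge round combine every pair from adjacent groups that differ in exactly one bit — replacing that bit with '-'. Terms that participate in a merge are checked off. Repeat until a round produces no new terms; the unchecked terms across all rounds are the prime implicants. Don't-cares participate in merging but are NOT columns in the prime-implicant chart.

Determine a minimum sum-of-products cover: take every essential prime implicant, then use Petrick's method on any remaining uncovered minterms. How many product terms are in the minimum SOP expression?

[col 0] 00000*, 00001*, 00010*, 00110*, 01000*, 01011, 01101*, 01110*, 10011*, 10100*, 10101*, 10110*, 10111*, 11001*, 11010, 11101*, 11111*
[col 1] -0110, -1101, 0-000, 0-110, 00-10, 000-0, 0000-, 1-101*, 1-111*, 10-11, 101-0*, 101-1*, 1010-*, 1011-*, 11-01, 111-1*
[col 2] 1-1-1, 101--
Prime implicants: -0110, -1101, 0-000, 0-110, 00-10, 000-0, 0000-, 01011, 1-1-1, 10-11, 101--, 11-01, 11010
PI chart (minterm → PIs covering it):
  0 | 0-000,000-0,0000-
  1 | 0000-  (sole → essential)
  2 | 00-10,000-0
  6 | -0110,0-110,00-10
  11 | 01011  (sole → essential)
  13 | -1101  (sole → essential)
  14 | 0-110  (sole → essential)
  20 | 101--  (sole → essential)
  21 | 1-1-1,101--
  22 | -0110,101--
  23 | 1-1-1,10-11,101--
  25 | 11-01  (sole → essential)
  26 | 11010  (sole → essential)
  29 | -1101,1-1-1,11-01
  31 | 1-1-1  (sole → essential)
Essential prime implicants: -1101, 0-110, 0000-, 01011, 1-1-1, 101--, 11-01, 11010
Petrick residual → 00-10
Minimum SOP uses 9 PIs: bcd'e + a'cde' + a'b'de' + a'b'c'd' + a'bc'de + ace + ab'c + abd'e + abc'de'

9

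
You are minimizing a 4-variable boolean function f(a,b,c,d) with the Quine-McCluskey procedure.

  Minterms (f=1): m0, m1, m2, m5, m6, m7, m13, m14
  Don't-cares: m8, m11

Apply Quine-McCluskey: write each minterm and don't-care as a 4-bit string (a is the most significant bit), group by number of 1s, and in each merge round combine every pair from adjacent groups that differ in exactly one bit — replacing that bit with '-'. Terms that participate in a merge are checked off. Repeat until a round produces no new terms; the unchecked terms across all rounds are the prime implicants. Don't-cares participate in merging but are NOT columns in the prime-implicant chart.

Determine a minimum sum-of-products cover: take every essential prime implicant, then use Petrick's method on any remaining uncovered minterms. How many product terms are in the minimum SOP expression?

5

Round 0: 0000✓ 0001✓ 0010✓ 0101✓ 0110✓ 0111✓ 1000✓ 1011 1101✓ 1110✓
Round 1: -000 -101 -110 0-01 0-10 00-0 000- 01-1 011-
PIs = {-000, -101, -110, 0-01, 0-10, 00-0, 000-, 01-1, 011-, 1011}
Coverage chart:
  m0: -000,00-0,000-
  m1: 0-01,000-
  m2: 0-10,00-0
  m5: -101,0-01,01-1
  m6: -110,0-10,011-
  m7: 01-1,011-
  m13: -101 ←essential
  m14: -110 ←essential
Essential: -101, -110
Petrick residual → 0-01, 00-0, 01-1
Min cover (5 terms): bc'd + bcd' + a'c'd + a'b'd' + a'bd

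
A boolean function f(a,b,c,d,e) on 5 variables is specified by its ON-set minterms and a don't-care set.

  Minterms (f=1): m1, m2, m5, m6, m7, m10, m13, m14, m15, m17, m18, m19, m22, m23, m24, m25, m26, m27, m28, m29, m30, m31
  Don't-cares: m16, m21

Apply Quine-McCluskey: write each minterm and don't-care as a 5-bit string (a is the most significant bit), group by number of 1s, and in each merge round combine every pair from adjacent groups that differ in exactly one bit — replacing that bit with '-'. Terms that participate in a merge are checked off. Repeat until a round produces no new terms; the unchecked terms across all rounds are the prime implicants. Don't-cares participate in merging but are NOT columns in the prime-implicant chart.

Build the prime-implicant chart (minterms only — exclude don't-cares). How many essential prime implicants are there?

4

[col 0] 00001*, 00010*, 00101*, 00110*, 00111*, 01010*, 01101*, 01110*, 01111*, 10000*, 10001*, 10010*, 10011*, 10101*, 10110*, 10111*, 11000*, 11001*, 11010*, 11011*, 11100*, 11101*, 11110*, 11111*
[col 1] -0001*, -0010*, -0101*, -0110*, -0111*, -1010*, -1101*, -1110*, -1111*, 0-010*, 0-101*, 0-110*, 0-111*, 00-01*, 00-10*, 001-1*, 0011-*, 01-10*, 011-1*, 0111-*, 1-000*, 1-001*, 1-010*, 1-011*, 1-101*, 1-110*, 1-111*, 10-01*, 10-10*, 10-11*, 100-0*, 100-1*, 1000-*, 1001-*, 101-1*, 1011-*, 11-00*, 11-01*, 11-10*, 11-11*, 110-0*, 110-1*, 1100-*, 1101-*, 111-0*, 111-1*, 1110-*, 1111-*
[col 2] --010*, --101*, --110*, --111*, -0-01, -0-10*, -01-1*, -011-*, -1-10*, -11-1*, -111-*, 0--10*, 0-1-1*, 0-11-*, 1--01*, 1--10*, 1--11*, 1-0-0*, 1-0-1*, 1-00-*, 1-01-*, 1-1-1*, 1-11-*, 10--1*, 10-1-*, 100--*, 11--0*, 11--1*, 11-0-*, 11-1-*, 110--*, 111--*
[col 3] ---10, --1-1, --11-, 1---1, 1--1-, 1-0--, 11---
Prime implicants: ---10, --1-1, --11-, -0-01, 1---1, 1--1-, 1-0--, 11---
PI chart (minterm → PIs covering it):
  1 | -0-01  (sole → essential)
  2 | ---10  (sole → essential)
  5 | --1-1,-0-01
  6 | ---10,--11-
  7 | --1-1,--11-
  10 | ---10  (sole → essential)
  13 | --1-1  (sole → essential)
  14 | ---10,--11-
  15 | --1-1,--11-
  17 | -0-01,1---1,1-0--
  18 | ---10,1--1-,1-0--
  19 | 1---1,1--1-,1-0--
  22 | ---10,--11-,1--1-
  23 | --1-1,--11-,1---1,1--1-
  24 | 1-0--,11---
  25 | 1---1,1-0--,11---
  26 | ---10,1--1-,1-0--,11---
  27 | 1---1,1--1-,1-0--,11---
  28 | 11---  (sole → essential)
  29 | --1-1,1---1,11---
  30 | ---10,--11-,1--1-,11---
  31 | --1-1,--11-,1---1,1--1-,11---
Essential prime implicants: ---10, --1-1, -0-01, 11---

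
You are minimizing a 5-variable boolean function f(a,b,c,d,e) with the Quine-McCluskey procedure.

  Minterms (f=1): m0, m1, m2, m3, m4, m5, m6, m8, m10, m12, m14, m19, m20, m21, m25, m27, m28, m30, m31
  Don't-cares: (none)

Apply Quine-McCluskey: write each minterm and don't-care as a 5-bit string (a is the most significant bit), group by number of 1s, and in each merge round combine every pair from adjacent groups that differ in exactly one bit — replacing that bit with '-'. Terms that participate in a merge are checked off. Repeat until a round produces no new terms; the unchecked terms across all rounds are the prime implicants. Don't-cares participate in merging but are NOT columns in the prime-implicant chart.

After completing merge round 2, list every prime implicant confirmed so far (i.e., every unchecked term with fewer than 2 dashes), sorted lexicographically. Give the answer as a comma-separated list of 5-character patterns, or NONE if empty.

[col 0] 00000*, 00001*, 00010*, 00011*, 00100*, 00101*, 00110*, 01000*, 01010*, 01100*, 01110*, 10011*, 10100*, 10101*, 11001*, 11011*, 11100*, 11110*, 11111*
[col 1] -0011, -0100*, -0101*, -1100*, -1110*, 0-000*, 0-010*, 0-100*, 0-110*, 00-00*, 00-01*, 00-10*, 000-0*, 000-1*, 0000-*, 0001-*, 001-0*, 0010-*, 01-00*, 01-10*, 010-0*, 011-0*, 1-011, 1-100*, 1010-*, 11-11, 110-1, 111-0*, 1111-
[col 2] --100, -010-, -11-0, 0--00*, 0--10*, 0-0-0*, 0-1-0*, 00--0*, 00-0-, 000--, 01--0*
[col 3] 0---0
Prime implicants: --100, -0011, -010-, -11-0, 0---0, 00-0-, 000--, 1-011, 11-11, 110-1, 1111-

-0011, 1-011, 11-11, 110-1, 1111-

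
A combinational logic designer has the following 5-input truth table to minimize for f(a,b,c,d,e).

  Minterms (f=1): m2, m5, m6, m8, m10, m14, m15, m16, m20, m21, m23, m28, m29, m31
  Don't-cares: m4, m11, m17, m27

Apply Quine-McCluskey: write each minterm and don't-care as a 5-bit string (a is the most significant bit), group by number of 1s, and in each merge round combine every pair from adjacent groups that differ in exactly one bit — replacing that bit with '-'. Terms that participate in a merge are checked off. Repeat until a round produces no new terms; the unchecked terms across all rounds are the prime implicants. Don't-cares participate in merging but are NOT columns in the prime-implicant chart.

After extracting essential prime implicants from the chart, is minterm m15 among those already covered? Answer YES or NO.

[col 0] 00010*, 00100*, 00101*, 00110*, 01000*, 01010*, 01011*, 01110*, 01111*, 10000*, 10001*, 10100*, 10101*, 10111*, 11011*, 11100*, 11101*, 11111*
[col 1] -0100*, -0101*, -1011*, -1111*, 0-010*, 0-110*, 00-10*, 001-0, 0010-*, 01-10*, 01-11*, 010-0, 0101-*, 0111-*, 1-100*, 1-101*, 1-111*, 10-00*, 10-01*, 1000-*, 101-1*, 1010-*, 11-11*, 111-1*, 1110-*
[col 2] -010-, -1-11, 0--10, 01-1-, 1-1-1, 1-10-, 10-0-
Prime implicants: -010-, -1-11, 0--10, 001-0, 01-1-, 010-0, 1-1-1, 1-10-, 10-0-
PI chart (minterm → PIs covering it):
  2 | 0--10  (sole → essential)
  5 | -010-  (sole → essential)
  6 | 0--10,001-0
  8 | 010-0  (sole → essential)
  10 | 0--10,01-1-,010-0
  14 | 0--10,01-1-
  15 | -1-11,01-1-
  16 | 10-0-  (sole → essential)
  20 | -010-,1-10-,10-0-
  21 | -010-,1-1-1,1-10-,10-0-
  23 | 1-1-1  (sole → essential)
  28 | 1-10-  (sole → essential)
  29 | 1-1-1,1-10-
  31 | -1-11,1-1-1
Essential prime implicants: -010-, 0--10, 010-0, 1-1-1, 1-10-, 10-0-

NO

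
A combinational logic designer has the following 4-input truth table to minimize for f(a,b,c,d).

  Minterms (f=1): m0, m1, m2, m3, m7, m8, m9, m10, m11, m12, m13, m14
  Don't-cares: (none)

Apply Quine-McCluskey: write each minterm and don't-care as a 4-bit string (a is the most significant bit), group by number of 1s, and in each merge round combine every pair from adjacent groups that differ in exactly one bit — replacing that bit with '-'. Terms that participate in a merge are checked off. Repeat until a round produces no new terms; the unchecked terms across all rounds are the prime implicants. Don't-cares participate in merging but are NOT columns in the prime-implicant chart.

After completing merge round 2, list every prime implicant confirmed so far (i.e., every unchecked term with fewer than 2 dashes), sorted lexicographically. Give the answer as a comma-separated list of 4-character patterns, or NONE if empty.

0-11

[col 0] 0000*, 0001*, 0010*, 0011*, 0111*, 1000*, 1001*, 1010*, 1011*, 1100*, 1101*, 1110*
[col 1] -000*, -001*, -010*, -011*, 0-11, 00-0*, 00-1*, 000-*, 001-*, 1-00*, 1-01*, 1-10*, 10-0*, 10-1*, 100-*, 101-*, 11-0*, 110-*
[col 2] -0-0*, -0-1*, -00-*, -01-*, 00--*, 1--0, 1-0-, 10--*
[col 3] -0--
Prime implicants: -0--, 0-11, 1--0, 1-0-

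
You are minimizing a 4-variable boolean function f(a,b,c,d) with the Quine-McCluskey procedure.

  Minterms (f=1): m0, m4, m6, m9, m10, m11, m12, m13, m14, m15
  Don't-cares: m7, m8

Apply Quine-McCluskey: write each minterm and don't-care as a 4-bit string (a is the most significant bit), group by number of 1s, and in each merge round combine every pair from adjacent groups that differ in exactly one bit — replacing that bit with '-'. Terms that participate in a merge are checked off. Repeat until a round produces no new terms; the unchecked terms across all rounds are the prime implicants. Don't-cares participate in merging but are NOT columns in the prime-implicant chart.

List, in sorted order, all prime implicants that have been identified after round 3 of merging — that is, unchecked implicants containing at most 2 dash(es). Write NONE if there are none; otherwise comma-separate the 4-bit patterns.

size-2^0 implicants → 0000(✓)  0100(✓)  0110(✓)  0111(✓)  1000(✓)  1001(✓)  1010(✓)  1011(✓)  1100(✓)  1101(✓)  1110(✓)  1111(✓)
size-2^1 implicants → -000(✓)  -100(✓)  -110(✓)  -111(✓)  0-00(✓)  01-0(✓)  011-(✓)  1-00(✓)  1-01(✓)  1-10(✓)  1-11(✓)  10-0(✓)  10-1(✓)  100-(✓)  101-(✓)  11-0(✓)  11-1(✓)  110-(✓)  111-(✓)
size-2^2 implicants → --00  -1-0  -11-  1--0(✓)  1--1(✓)  1-0-(✓)  1-1-(✓)  10--(✓)  11--(✓)
size-2^3 implicants → 1---
Unchecked terms (primes): --00, -1-0, -11-, 1---

--00, -1-0, -11-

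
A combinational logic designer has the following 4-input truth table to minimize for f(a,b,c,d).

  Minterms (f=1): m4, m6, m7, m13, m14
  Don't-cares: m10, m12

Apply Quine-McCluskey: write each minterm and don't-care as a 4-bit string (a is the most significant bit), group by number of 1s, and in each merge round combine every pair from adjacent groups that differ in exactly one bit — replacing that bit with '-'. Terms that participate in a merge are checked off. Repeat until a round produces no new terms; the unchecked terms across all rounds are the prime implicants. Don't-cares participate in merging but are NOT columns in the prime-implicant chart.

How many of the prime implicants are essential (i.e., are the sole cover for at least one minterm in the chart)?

3

[col 0] 0100*, 0110*, 0111*, 1010*, 1100*, 1101*, 1110*
[col 1] -100*, -110*, 01-0*, 011-, 1-10, 11-0*, 110-
[col 2] -1-0
Prime implicants: -1-0, 011-, 1-10, 110-
PI chart (minterm → PIs covering it):
  4 | -1-0  (sole → essential)
  6 | -1-0,011-
  7 | 011-  (sole → essential)
  13 | 110-  (sole → essential)
  14 | -1-0,1-10
Essential prime implicants: -1-0, 011-, 110-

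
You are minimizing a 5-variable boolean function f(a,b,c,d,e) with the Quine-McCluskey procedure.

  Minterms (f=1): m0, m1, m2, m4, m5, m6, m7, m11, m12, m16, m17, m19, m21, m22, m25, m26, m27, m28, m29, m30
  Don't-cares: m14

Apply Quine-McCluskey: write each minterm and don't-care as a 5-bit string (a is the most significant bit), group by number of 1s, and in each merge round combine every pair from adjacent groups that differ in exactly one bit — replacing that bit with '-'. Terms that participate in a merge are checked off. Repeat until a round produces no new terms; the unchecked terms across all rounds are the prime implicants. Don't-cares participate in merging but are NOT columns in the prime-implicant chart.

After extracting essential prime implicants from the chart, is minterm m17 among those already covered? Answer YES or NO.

YES

Round 0: 00000✓ 00001✓ 00010✓ 00100✓ 00101✓ 00110✓ 00111✓ 01011✓ 01100✓ 01110✓ 10000✓ 10001✓ 10011✓ 10101✓ 10110✓ 11001✓ 11010✓ 11011✓ 11100✓ 11101✓ 11110✓
Round 1: -0000✓ -0001✓ -0101✓ -0110✓ -1011 -1100✓ -1110✓ 0-100✓ 0-110✓ 00-00✓ 00-01✓ 00-10✓ 000-0✓ 0000-✓ 001-0✓ 001-1✓ 0010-✓ 0011-✓ 011-0✓ 1-001✓ 1-011✓ 1-101✓ 1-110✓ 10-01✓ 100-1✓ 1000-✓ 11-01✓ 11-10 110-1✓ 1101- 111-0✓ 1110-
Round 2: --110 -0-01 -000- -11-0 0-1-0 00--0 00-0- 001-- 1--01 1-0-1
PIs = {--110, -0-01, -000-, -1011, -11-0, 0-1-0, 00--0, 00-0-, 001--, 1--01, 1-0-1, 11-10, 1101-, 1110-}
Coverage chart:
  m0: -000-,00--0,00-0-
  m1: -0-01,-000-,00-0-
  m2: 00--0 ←essential
  m4: 0-1-0,00--0,00-0-,001--
  m5: -0-01,00-0-,001--
  m6: --110,0-1-0,00--0,001--
  m7: 001-- ←essential
  m11: -1011 ←essential
  m12: -11-0,0-1-0
  m16: -000- ←essential
  m17: -0-01,-000-,1--01,1-0-1
  m19: 1-0-1 ←essential
  m21: -0-01,1--01
  m22: --110 ←essential
  m25: 1--01,1-0-1
  m26: 11-10,1101-
  m27: -1011,1-0-1,1101-
  m28: -11-0,1110-
  m29: 1--01,1110-
  m30: --110,-11-0,11-10
Essential: --110, -000-, -1011, 00--0, 001--, 1-0-1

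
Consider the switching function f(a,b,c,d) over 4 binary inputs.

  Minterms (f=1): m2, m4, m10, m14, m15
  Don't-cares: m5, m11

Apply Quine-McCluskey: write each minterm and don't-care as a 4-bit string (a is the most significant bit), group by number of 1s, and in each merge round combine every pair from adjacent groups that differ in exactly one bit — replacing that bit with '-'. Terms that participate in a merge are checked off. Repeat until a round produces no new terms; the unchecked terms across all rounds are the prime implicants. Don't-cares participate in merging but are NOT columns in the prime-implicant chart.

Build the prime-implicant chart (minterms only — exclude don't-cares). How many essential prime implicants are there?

Round 0: 0010✓ 0100✓ 0101✓ 1010✓ 1011✓ 1110✓ 1111✓
Round 1: -010 010- 1-10✓ 1-11✓ 101-✓ 111-✓
Round 2: 1-1-
PIs = {-010, 010-, 1-1-}
Coverage chart:
  m2: -010 ←essential
  m4: 010- ←essential
  m10: -010,1-1-
  m14: 1-1- ←essential
  m15: 1-1- ←essential
Essential: -010, 010-, 1-1-

3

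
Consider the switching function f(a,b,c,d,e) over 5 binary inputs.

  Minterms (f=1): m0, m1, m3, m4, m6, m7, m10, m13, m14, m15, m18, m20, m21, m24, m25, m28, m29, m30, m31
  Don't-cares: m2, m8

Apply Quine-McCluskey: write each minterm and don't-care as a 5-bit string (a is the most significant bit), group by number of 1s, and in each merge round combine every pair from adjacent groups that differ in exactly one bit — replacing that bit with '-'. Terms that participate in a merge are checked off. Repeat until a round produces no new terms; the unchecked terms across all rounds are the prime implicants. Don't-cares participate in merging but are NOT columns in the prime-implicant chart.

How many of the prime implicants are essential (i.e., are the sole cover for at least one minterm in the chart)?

Round 0: 00000✓ 00001✓ 00010✓ 00011✓ 00100✓ 00110✓ 00111✓ 01000✓ 01010✓ 01101✓ 01110✓ 01111✓ 10010✓ 10100✓ 10101✓ 11000✓ 11001✓ 11100✓ 11101✓ 11110✓ 11111✓
Round 1: -0010 -0100 -1000 -1101✓ -1110✓ -1111✓ 0-000✓ 0-010✓ 0-110✓ 0-111✓ 00-00✓ 00-10✓ 00-11✓ 000-0✓ 000-1✓ 0000-✓ 0001-✓ 001-0✓ 0011-✓ 01-10✓ 010-0✓ 011-1✓ 0111-✓ 1-100✓ 1-101✓ 1010-✓ 11-00✓ 11-01✓ 1100-✓ 111-0✓ 111-1✓ 1110-✓ 1111-✓
Round 2: -11-1 -111- 0--10 0-0-0 0-11- 00--0 00-1- 000-- 1-10- 11-0- 111--
PIs = {-0010, -0100, -1000, -11-1, -111-, 0--10, 0-0-0, 0-11-, 00--0, 00-1-, 000--, 1-10-, 11-0-, 111--}
Coverage chart:
  m0: 0-0-0,00--0,000--
  m1: 000-- ←essential
  m3: 00-1-,000--
  m4: -0100,00--0
  m6: 0--10,0-11-,00--0,00-1-
  m7: 0-11-,00-1-
  m10: 0--10,0-0-0
  m13: -11-1 ←essential
  m14: -111-,0--10,0-11-
  m15: -11-1,-111-,0-11-
  m18: -0010 ←essential
  m20: -0100,1-10-
  m21: 1-10- ←essential
  m24: -1000,11-0-
  m25: 11-0- ←essential
  m28: 1-10-,11-0-,111--
  m29: -11-1,1-10-,11-0-,111--
  m30: -111-,111--
  m31: -11-1,-111-,111--
Essential: -0010, -11-1, 000--, 1-10-, 11-0-

5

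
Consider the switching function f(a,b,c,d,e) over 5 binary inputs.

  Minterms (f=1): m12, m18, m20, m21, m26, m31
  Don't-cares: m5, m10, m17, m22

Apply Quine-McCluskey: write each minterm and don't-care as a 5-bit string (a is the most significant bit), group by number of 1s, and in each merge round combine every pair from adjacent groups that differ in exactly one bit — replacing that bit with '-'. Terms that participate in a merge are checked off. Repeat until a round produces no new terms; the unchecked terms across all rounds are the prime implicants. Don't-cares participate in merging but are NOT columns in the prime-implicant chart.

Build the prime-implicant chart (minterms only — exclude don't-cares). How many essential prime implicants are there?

2

[col 0] 00101*, 01010*, 01100, 10001*, 10010*, 10100*, 10101*, 10110*, 11010*, 11111
[col 1] -0101, -1010, 1-010, 10-01, 10-10, 101-0, 1010-
Prime implicants: -0101, -1010, 01100, 1-010, 10-01, 10-10, 101-0, 1010-, 11111
PI chart (minterm → PIs covering it):
  12 | 01100  (sole → essential)
  18 | 1-010,10-10
  20 | 101-0,1010-
  21 | -0101,10-01,1010-
  26 | -1010,1-010
  31 | 11111  (sole → essential)
Essential prime implicants: 01100, 11111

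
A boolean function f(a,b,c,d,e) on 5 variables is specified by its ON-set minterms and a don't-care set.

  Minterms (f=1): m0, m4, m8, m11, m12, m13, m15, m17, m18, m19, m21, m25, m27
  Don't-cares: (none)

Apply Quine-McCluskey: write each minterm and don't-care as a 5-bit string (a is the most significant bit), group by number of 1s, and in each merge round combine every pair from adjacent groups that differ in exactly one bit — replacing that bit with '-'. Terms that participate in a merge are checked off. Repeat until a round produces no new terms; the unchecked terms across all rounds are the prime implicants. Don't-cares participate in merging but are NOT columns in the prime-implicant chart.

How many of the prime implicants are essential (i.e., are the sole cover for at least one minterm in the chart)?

4

size-2^0 implicants → 00000(✓)  00100(✓)  01000(✓)  01011(✓)  01100(✓)  01101(✓)  01111(✓)  10001(✓)  10010(✓)  10011(✓)  10101(✓)  11001(✓)  11011(✓)
size-2^1 implicants → -1011  0-000(✓)  0-100(✓)  00-00(✓)  01-00(✓)  01-11  011-1  0110-  1-001(✓)  1-011(✓)  10-01  100-1(✓)  1001-  110-1(✓)
size-2^2 implicants → 0--00  1-0-1
Unchecked terms (primes): -1011, 0--00, 01-11, 011-1, 0110-, 1-0-1, 10-01, 1001-
Minterm coverage:
  m0 ⊆ 0--00 [E]
  m4 ⊆ 0--00 [E]
  m8 ⊆ 0--00 [E]
  m11 ⊆ -1011,01-11
  m12 ⊆ 0--00,0110-
  m13 ⊆ 011-1,0110-
  m15 ⊆ 01-11,011-1
  m17 ⊆ 1-0-1,10-01
  m18 ⊆ 1001- [E]
  m19 ⊆ 1-0-1,1001-
  m21 ⊆ 10-01 [E]
  m25 ⊆ 1-0-1 [E]
  m27 ⊆ -1011,1-0-1
E = {0--00, 1-0-1, 10-01, 1001-}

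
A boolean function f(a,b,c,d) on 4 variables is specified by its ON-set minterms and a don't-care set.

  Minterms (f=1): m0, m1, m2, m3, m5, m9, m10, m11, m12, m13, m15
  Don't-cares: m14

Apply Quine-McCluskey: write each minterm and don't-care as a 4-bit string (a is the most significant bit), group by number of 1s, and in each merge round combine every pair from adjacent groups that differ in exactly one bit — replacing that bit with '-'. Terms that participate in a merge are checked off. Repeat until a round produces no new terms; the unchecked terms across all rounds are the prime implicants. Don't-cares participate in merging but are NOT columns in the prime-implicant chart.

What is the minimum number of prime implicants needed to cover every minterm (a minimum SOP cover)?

size-2^0 implicants → 0000(✓)  0001(✓)  0010(✓)  0011(✓)  0101(✓)  1001(✓)  1010(✓)  1011(✓)  1100(✓)  1101(✓)  1110(✓)  1111(✓)
size-2^1 implicants → -001(✓)  -010(✓)  -011(✓)  -101(✓)  0-01(✓)  00-0(✓)  00-1(✓)  000-(✓)  001-(✓)  1-01(✓)  1-10(✓)  1-11(✓)  10-1(✓)  101-(✓)  11-0(✓)  11-1(✓)  110-(✓)  111-(✓)
size-2^2 implicants → --01  -0-1  -01-  00--  1--1  1-1-  11--
Unchecked terms (primes): --01, -0-1, -01-, 00--, 1--1, 1-1-, 11--
Minterm coverage:
  m0 ⊆ 00-- [E]
  m1 ⊆ --01,-0-1,00--
  m2 ⊆ -01-,00--
  m3 ⊆ -0-1,-01-,00--
  m5 ⊆ --01 [E]
  m9 ⊆ --01,-0-1,1--1
  m10 ⊆ -01-,1-1-
  m11 ⊆ -0-1,-01-,1--1,1-1-
  m12 ⊆ 11-- [E]
  m13 ⊆ --01,1--1,11--
  m15 ⊆ 1--1,1-1-,11--
E = {--01, 00--, 11--}
Petrick residual → -01-
Cover = c'd + b'c + a'b' + ab  |cover|=4

4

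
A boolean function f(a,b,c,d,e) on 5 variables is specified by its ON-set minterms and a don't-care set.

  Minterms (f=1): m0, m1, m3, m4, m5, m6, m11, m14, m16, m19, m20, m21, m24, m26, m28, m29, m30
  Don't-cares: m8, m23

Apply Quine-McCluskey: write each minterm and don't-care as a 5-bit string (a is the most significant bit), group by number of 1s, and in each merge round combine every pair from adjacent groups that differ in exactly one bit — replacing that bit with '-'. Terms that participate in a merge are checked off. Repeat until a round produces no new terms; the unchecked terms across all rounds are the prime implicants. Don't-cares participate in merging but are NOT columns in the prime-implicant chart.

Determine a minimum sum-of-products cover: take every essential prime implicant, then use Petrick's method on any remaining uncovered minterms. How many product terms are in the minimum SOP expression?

7

Round 0: 00000✓ 00001✓ 00011✓ 00100✓ 00101✓ 00110✓ 01000✓ 01011✓ 01110✓ 10000✓ 10011✓ 10100✓ 10101✓ 10111✓ 11000✓ 11010✓ 11100✓ 11101✓ 11110✓
Round 1: -0000✓ -0011 -0100✓ -0101✓ -1000✓ -1110 0-000✓ 0-011 0-110 00-00✓ 00-01✓ 000-1 0000-✓ 001-0 0010-✓ 1-000✓ 1-100✓ 1-101✓ 10-00✓ 10-11 101-1 1010-✓ 11-00✓ 11-10✓ 110-0✓ 111-0✓ 1110-✓
Round 2: --000 -0-00 -010- 00-0- 1--00 1-10- 11--0
PIs = {--000, -0-00, -0011, -010-, -1110, 0-011, 0-110, 00-0-, 000-1, 001-0, 1--00, 1-10-, 10-11, 101-1, 11--0}
Coverage chart:
  m0: --000,-0-00,00-0-
  m1: 00-0-,000-1
  m3: -0011,0-011,000-1
  m4: -0-00,-010-,00-0-,001-0
  m5: -010-,00-0-
  m6: 0-110,001-0
  m11: 0-011 ←essential
  m14: -1110,0-110
  m16: --000,-0-00,1--00
  m19: -0011,10-11
  m20: -0-00,-010-,1--00,1-10-
  m21: -010-,1-10-,101-1
  m24: --000,1--00,11--0
  m26: 11--0 ←essential
  m28: 1--00,1-10-,11--0
  m29: 1-10- ←essential
  m30: -1110,11--0
Essential: 0-011, 1-10-, 11--0
Petrick residual → --000, -0011, 0-110, 00-0-
Min cover (7 terms): c'd'e' + b'c'de + a'c'de + a'cde' + a'b'd' + acd' + abe'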